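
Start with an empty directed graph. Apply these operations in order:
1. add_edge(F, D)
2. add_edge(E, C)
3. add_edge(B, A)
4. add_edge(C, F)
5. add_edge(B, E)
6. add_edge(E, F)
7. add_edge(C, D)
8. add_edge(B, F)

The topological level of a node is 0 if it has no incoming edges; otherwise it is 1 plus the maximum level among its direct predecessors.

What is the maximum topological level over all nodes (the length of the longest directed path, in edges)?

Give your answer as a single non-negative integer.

Op 1: add_edge(F, D). Edges now: 1
Op 2: add_edge(E, C). Edges now: 2
Op 3: add_edge(B, A). Edges now: 3
Op 4: add_edge(C, F). Edges now: 4
Op 5: add_edge(B, E). Edges now: 5
Op 6: add_edge(E, F). Edges now: 6
Op 7: add_edge(C, D). Edges now: 7
Op 8: add_edge(B, F). Edges now: 8
Compute levels (Kahn BFS):
  sources (in-degree 0): B
  process B: level=0
    B->A: in-degree(A)=0, level(A)=1, enqueue
    B->E: in-degree(E)=0, level(E)=1, enqueue
    B->F: in-degree(F)=2, level(F)>=1
  process A: level=1
  process E: level=1
    E->C: in-degree(C)=0, level(C)=2, enqueue
    E->F: in-degree(F)=1, level(F)>=2
  process C: level=2
    C->D: in-degree(D)=1, level(D)>=3
    C->F: in-degree(F)=0, level(F)=3, enqueue
  process F: level=3
    F->D: in-degree(D)=0, level(D)=4, enqueue
  process D: level=4
All levels: A:1, B:0, C:2, D:4, E:1, F:3
max level = 4

Answer: 4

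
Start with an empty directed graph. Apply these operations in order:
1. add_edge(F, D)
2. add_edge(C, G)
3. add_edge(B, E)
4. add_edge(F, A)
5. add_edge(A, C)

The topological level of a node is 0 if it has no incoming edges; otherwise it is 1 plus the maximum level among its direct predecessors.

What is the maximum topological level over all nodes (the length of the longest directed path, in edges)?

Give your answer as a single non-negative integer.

Op 1: add_edge(F, D). Edges now: 1
Op 2: add_edge(C, G). Edges now: 2
Op 3: add_edge(B, E). Edges now: 3
Op 4: add_edge(F, A). Edges now: 4
Op 5: add_edge(A, C). Edges now: 5
Compute levels (Kahn BFS):
  sources (in-degree 0): B, F
  process B: level=0
    B->E: in-degree(E)=0, level(E)=1, enqueue
  process F: level=0
    F->A: in-degree(A)=0, level(A)=1, enqueue
    F->D: in-degree(D)=0, level(D)=1, enqueue
  process E: level=1
  process A: level=1
    A->C: in-degree(C)=0, level(C)=2, enqueue
  process D: level=1
  process C: level=2
    C->G: in-degree(G)=0, level(G)=3, enqueue
  process G: level=3
All levels: A:1, B:0, C:2, D:1, E:1, F:0, G:3
max level = 3

Answer: 3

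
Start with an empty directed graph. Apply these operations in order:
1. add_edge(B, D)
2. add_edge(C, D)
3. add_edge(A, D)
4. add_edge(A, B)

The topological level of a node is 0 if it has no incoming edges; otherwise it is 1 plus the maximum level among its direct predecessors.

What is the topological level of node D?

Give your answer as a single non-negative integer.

Answer: 2

Derivation:
Op 1: add_edge(B, D). Edges now: 1
Op 2: add_edge(C, D). Edges now: 2
Op 3: add_edge(A, D). Edges now: 3
Op 4: add_edge(A, B). Edges now: 4
Compute levels (Kahn BFS):
  sources (in-degree 0): A, C
  process A: level=0
    A->B: in-degree(B)=0, level(B)=1, enqueue
    A->D: in-degree(D)=2, level(D)>=1
  process C: level=0
    C->D: in-degree(D)=1, level(D)>=1
  process B: level=1
    B->D: in-degree(D)=0, level(D)=2, enqueue
  process D: level=2
All levels: A:0, B:1, C:0, D:2
level(D) = 2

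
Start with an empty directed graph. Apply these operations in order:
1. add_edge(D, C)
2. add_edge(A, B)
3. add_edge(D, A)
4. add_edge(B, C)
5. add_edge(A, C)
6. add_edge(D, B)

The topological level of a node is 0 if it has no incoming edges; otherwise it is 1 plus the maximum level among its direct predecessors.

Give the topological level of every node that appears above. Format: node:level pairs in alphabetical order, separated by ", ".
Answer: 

Op 1: add_edge(D, C). Edges now: 1
Op 2: add_edge(A, B). Edges now: 2
Op 3: add_edge(D, A). Edges now: 3
Op 4: add_edge(B, C). Edges now: 4
Op 5: add_edge(A, C). Edges now: 5
Op 6: add_edge(D, B). Edges now: 6
Compute levels (Kahn BFS):
  sources (in-degree 0): D
  process D: level=0
    D->A: in-degree(A)=0, level(A)=1, enqueue
    D->B: in-degree(B)=1, level(B)>=1
    D->C: in-degree(C)=2, level(C)>=1
  process A: level=1
    A->B: in-degree(B)=0, level(B)=2, enqueue
    A->C: in-degree(C)=1, level(C)>=2
  process B: level=2
    B->C: in-degree(C)=0, level(C)=3, enqueue
  process C: level=3
All levels: A:1, B:2, C:3, D:0

Answer: A:1, B:2, C:3, D:0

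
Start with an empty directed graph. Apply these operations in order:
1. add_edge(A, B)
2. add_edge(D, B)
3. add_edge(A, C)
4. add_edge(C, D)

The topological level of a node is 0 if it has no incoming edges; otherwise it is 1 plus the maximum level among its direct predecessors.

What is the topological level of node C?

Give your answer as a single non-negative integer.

Op 1: add_edge(A, B). Edges now: 1
Op 2: add_edge(D, B). Edges now: 2
Op 3: add_edge(A, C). Edges now: 3
Op 4: add_edge(C, D). Edges now: 4
Compute levels (Kahn BFS):
  sources (in-degree 0): A
  process A: level=0
    A->B: in-degree(B)=1, level(B)>=1
    A->C: in-degree(C)=0, level(C)=1, enqueue
  process C: level=1
    C->D: in-degree(D)=0, level(D)=2, enqueue
  process D: level=2
    D->B: in-degree(B)=0, level(B)=3, enqueue
  process B: level=3
All levels: A:0, B:3, C:1, D:2
level(C) = 1

Answer: 1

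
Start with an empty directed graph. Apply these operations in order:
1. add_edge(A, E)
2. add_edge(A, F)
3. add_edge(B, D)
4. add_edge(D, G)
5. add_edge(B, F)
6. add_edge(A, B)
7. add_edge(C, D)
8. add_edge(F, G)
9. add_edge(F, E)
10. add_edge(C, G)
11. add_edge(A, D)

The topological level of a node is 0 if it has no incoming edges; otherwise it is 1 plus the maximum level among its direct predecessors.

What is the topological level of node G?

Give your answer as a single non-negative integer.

Answer: 3

Derivation:
Op 1: add_edge(A, E). Edges now: 1
Op 2: add_edge(A, F). Edges now: 2
Op 3: add_edge(B, D). Edges now: 3
Op 4: add_edge(D, G). Edges now: 4
Op 5: add_edge(B, F). Edges now: 5
Op 6: add_edge(A, B). Edges now: 6
Op 7: add_edge(C, D). Edges now: 7
Op 8: add_edge(F, G). Edges now: 8
Op 9: add_edge(F, E). Edges now: 9
Op 10: add_edge(C, G). Edges now: 10
Op 11: add_edge(A, D). Edges now: 11
Compute levels (Kahn BFS):
  sources (in-degree 0): A, C
  process A: level=0
    A->B: in-degree(B)=0, level(B)=1, enqueue
    A->D: in-degree(D)=2, level(D)>=1
    A->E: in-degree(E)=1, level(E)>=1
    A->F: in-degree(F)=1, level(F)>=1
  process C: level=0
    C->D: in-degree(D)=1, level(D)>=1
    C->G: in-degree(G)=2, level(G)>=1
  process B: level=1
    B->D: in-degree(D)=0, level(D)=2, enqueue
    B->F: in-degree(F)=0, level(F)=2, enqueue
  process D: level=2
    D->G: in-degree(G)=1, level(G)>=3
  process F: level=2
    F->E: in-degree(E)=0, level(E)=3, enqueue
    F->G: in-degree(G)=0, level(G)=3, enqueue
  process E: level=3
  process G: level=3
All levels: A:0, B:1, C:0, D:2, E:3, F:2, G:3
level(G) = 3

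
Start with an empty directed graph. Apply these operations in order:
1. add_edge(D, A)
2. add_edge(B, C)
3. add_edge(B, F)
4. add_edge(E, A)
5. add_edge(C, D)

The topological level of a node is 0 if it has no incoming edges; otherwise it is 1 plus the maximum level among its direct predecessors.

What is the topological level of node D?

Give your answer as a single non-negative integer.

Answer: 2

Derivation:
Op 1: add_edge(D, A). Edges now: 1
Op 2: add_edge(B, C). Edges now: 2
Op 3: add_edge(B, F). Edges now: 3
Op 4: add_edge(E, A). Edges now: 4
Op 5: add_edge(C, D). Edges now: 5
Compute levels (Kahn BFS):
  sources (in-degree 0): B, E
  process B: level=0
    B->C: in-degree(C)=0, level(C)=1, enqueue
    B->F: in-degree(F)=0, level(F)=1, enqueue
  process E: level=0
    E->A: in-degree(A)=1, level(A)>=1
  process C: level=1
    C->D: in-degree(D)=0, level(D)=2, enqueue
  process F: level=1
  process D: level=2
    D->A: in-degree(A)=0, level(A)=3, enqueue
  process A: level=3
All levels: A:3, B:0, C:1, D:2, E:0, F:1
level(D) = 2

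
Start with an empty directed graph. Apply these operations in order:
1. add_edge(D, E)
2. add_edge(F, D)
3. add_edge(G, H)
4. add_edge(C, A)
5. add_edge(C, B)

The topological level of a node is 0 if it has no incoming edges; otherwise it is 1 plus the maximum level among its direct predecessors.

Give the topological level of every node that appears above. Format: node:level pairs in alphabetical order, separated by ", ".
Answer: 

Op 1: add_edge(D, E). Edges now: 1
Op 2: add_edge(F, D). Edges now: 2
Op 3: add_edge(G, H). Edges now: 3
Op 4: add_edge(C, A). Edges now: 4
Op 5: add_edge(C, B). Edges now: 5
Compute levels (Kahn BFS):
  sources (in-degree 0): C, F, G
  process C: level=0
    C->A: in-degree(A)=0, level(A)=1, enqueue
    C->B: in-degree(B)=0, level(B)=1, enqueue
  process F: level=0
    F->D: in-degree(D)=0, level(D)=1, enqueue
  process G: level=0
    G->H: in-degree(H)=0, level(H)=1, enqueue
  process A: level=1
  process B: level=1
  process D: level=1
    D->E: in-degree(E)=0, level(E)=2, enqueue
  process H: level=1
  process E: level=2
All levels: A:1, B:1, C:0, D:1, E:2, F:0, G:0, H:1

Answer: A:1, B:1, C:0, D:1, E:2, F:0, G:0, H:1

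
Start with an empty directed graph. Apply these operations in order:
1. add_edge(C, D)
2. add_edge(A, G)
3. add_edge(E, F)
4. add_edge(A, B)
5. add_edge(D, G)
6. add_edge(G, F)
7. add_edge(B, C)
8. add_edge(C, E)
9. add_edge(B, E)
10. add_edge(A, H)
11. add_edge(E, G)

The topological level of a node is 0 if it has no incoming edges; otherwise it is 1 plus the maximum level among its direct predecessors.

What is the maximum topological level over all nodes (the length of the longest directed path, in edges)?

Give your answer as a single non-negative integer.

Answer: 5

Derivation:
Op 1: add_edge(C, D). Edges now: 1
Op 2: add_edge(A, G). Edges now: 2
Op 3: add_edge(E, F). Edges now: 3
Op 4: add_edge(A, B). Edges now: 4
Op 5: add_edge(D, G). Edges now: 5
Op 6: add_edge(G, F). Edges now: 6
Op 7: add_edge(B, C). Edges now: 7
Op 8: add_edge(C, E). Edges now: 8
Op 9: add_edge(B, E). Edges now: 9
Op 10: add_edge(A, H). Edges now: 10
Op 11: add_edge(E, G). Edges now: 11
Compute levels (Kahn BFS):
  sources (in-degree 0): A
  process A: level=0
    A->B: in-degree(B)=0, level(B)=1, enqueue
    A->G: in-degree(G)=2, level(G)>=1
    A->H: in-degree(H)=0, level(H)=1, enqueue
  process B: level=1
    B->C: in-degree(C)=0, level(C)=2, enqueue
    B->E: in-degree(E)=1, level(E)>=2
  process H: level=1
  process C: level=2
    C->D: in-degree(D)=0, level(D)=3, enqueue
    C->E: in-degree(E)=0, level(E)=3, enqueue
  process D: level=3
    D->G: in-degree(G)=1, level(G)>=4
  process E: level=3
    E->F: in-degree(F)=1, level(F)>=4
    E->G: in-degree(G)=0, level(G)=4, enqueue
  process G: level=4
    G->F: in-degree(F)=0, level(F)=5, enqueue
  process F: level=5
All levels: A:0, B:1, C:2, D:3, E:3, F:5, G:4, H:1
max level = 5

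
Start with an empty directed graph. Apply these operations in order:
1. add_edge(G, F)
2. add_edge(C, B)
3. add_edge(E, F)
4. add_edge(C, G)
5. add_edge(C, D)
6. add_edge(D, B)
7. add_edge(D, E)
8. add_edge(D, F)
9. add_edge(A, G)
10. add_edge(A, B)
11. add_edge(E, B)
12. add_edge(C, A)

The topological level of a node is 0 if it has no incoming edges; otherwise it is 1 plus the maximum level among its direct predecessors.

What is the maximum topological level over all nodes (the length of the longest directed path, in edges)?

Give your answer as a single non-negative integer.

Op 1: add_edge(G, F). Edges now: 1
Op 2: add_edge(C, B). Edges now: 2
Op 3: add_edge(E, F). Edges now: 3
Op 4: add_edge(C, G). Edges now: 4
Op 5: add_edge(C, D). Edges now: 5
Op 6: add_edge(D, B). Edges now: 6
Op 7: add_edge(D, E). Edges now: 7
Op 8: add_edge(D, F). Edges now: 8
Op 9: add_edge(A, G). Edges now: 9
Op 10: add_edge(A, B). Edges now: 10
Op 11: add_edge(E, B). Edges now: 11
Op 12: add_edge(C, A). Edges now: 12
Compute levels (Kahn BFS):
  sources (in-degree 0): C
  process C: level=0
    C->A: in-degree(A)=0, level(A)=1, enqueue
    C->B: in-degree(B)=3, level(B)>=1
    C->D: in-degree(D)=0, level(D)=1, enqueue
    C->G: in-degree(G)=1, level(G)>=1
  process A: level=1
    A->B: in-degree(B)=2, level(B)>=2
    A->G: in-degree(G)=0, level(G)=2, enqueue
  process D: level=1
    D->B: in-degree(B)=1, level(B)>=2
    D->E: in-degree(E)=0, level(E)=2, enqueue
    D->F: in-degree(F)=2, level(F)>=2
  process G: level=2
    G->F: in-degree(F)=1, level(F)>=3
  process E: level=2
    E->B: in-degree(B)=0, level(B)=3, enqueue
    E->F: in-degree(F)=0, level(F)=3, enqueue
  process B: level=3
  process F: level=3
All levels: A:1, B:3, C:0, D:1, E:2, F:3, G:2
max level = 3

Answer: 3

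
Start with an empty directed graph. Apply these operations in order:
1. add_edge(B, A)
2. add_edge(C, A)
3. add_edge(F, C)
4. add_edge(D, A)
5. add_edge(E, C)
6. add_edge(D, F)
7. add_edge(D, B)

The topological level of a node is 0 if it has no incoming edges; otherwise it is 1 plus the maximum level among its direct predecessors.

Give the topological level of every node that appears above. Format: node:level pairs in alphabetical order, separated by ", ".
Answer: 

Op 1: add_edge(B, A). Edges now: 1
Op 2: add_edge(C, A). Edges now: 2
Op 3: add_edge(F, C). Edges now: 3
Op 4: add_edge(D, A). Edges now: 4
Op 5: add_edge(E, C). Edges now: 5
Op 6: add_edge(D, F). Edges now: 6
Op 7: add_edge(D, B). Edges now: 7
Compute levels (Kahn BFS):
  sources (in-degree 0): D, E
  process D: level=0
    D->A: in-degree(A)=2, level(A)>=1
    D->B: in-degree(B)=0, level(B)=1, enqueue
    D->F: in-degree(F)=0, level(F)=1, enqueue
  process E: level=0
    E->C: in-degree(C)=1, level(C)>=1
  process B: level=1
    B->A: in-degree(A)=1, level(A)>=2
  process F: level=1
    F->C: in-degree(C)=0, level(C)=2, enqueue
  process C: level=2
    C->A: in-degree(A)=0, level(A)=3, enqueue
  process A: level=3
All levels: A:3, B:1, C:2, D:0, E:0, F:1

Answer: A:3, B:1, C:2, D:0, E:0, F:1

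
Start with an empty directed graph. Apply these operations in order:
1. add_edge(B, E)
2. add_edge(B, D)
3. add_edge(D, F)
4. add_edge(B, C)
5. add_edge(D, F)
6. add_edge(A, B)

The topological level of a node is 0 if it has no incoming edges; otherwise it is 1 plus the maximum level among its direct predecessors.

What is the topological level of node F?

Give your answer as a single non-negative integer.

Op 1: add_edge(B, E). Edges now: 1
Op 2: add_edge(B, D). Edges now: 2
Op 3: add_edge(D, F). Edges now: 3
Op 4: add_edge(B, C). Edges now: 4
Op 5: add_edge(D, F) (duplicate, no change). Edges now: 4
Op 6: add_edge(A, B). Edges now: 5
Compute levels (Kahn BFS):
  sources (in-degree 0): A
  process A: level=0
    A->B: in-degree(B)=0, level(B)=1, enqueue
  process B: level=1
    B->C: in-degree(C)=0, level(C)=2, enqueue
    B->D: in-degree(D)=0, level(D)=2, enqueue
    B->E: in-degree(E)=0, level(E)=2, enqueue
  process C: level=2
  process D: level=2
    D->F: in-degree(F)=0, level(F)=3, enqueue
  process E: level=2
  process F: level=3
All levels: A:0, B:1, C:2, D:2, E:2, F:3
level(F) = 3

Answer: 3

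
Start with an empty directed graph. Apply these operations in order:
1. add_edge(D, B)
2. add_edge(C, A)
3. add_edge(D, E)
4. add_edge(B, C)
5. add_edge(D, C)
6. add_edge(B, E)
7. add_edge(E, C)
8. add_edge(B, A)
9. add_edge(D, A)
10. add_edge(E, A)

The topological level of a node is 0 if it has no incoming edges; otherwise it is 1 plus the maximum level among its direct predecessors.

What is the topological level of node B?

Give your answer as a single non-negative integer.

Answer: 1

Derivation:
Op 1: add_edge(D, B). Edges now: 1
Op 2: add_edge(C, A). Edges now: 2
Op 3: add_edge(D, E). Edges now: 3
Op 4: add_edge(B, C). Edges now: 4
Op 5: add_edge(D, C). Edges now: 5
Op 6: add_edge(B, E). Edges now: 6
Op 7: add_edge(E, C). Edges now: 7
Op 8: add_edge(B, A). Edges now: 8
Op 9: add_edge(D, A). Edges now: 9
Op 10: add_edge(E, A). Edges now: 10
Compute levels (Kahn BFS):
  sources (in-degree 0): D
  process D: level=0
    D->A: in-degree(A)=3, level(A)>=1
    D->B: in-degree(B)=0, level(B)=1, enqueue
    D->C: in-degree(C)=2, level(C)>=1
    D->E: in-degree(E)=1, level(E)>=1
  process B: level=1
    B->A: in-degree(A)=2, level(A)>=2
    B->C: in-degree(C)=1, level(C)>=2
    B->E: in-degree(E)=0, level(E)=2, enqueue
  process E: level=2
    E->A: in-degree(A)=1, level(A)>=3
    E->C: in-degree(C)=0, level(C)=3, enqueue
  process C: level=3
    C->A: in-degree(A)=0, level(A)=4, enqueue
  process A: level=4
All levels: A:4, B:1, C:3, D:0, E:2
level(B) = 1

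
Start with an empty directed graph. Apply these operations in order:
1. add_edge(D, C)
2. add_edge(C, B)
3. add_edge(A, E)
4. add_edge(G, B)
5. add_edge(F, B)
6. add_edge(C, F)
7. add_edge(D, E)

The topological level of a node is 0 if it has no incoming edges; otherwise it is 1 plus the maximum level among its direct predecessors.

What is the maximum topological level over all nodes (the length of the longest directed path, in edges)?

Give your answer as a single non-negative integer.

Answer: 3

Derivation:
Op 1: add_edge(D, C). Edges now: 1
Op 2: add_edge(C, B). Edges now: 2
Op 3: add_edge(A, E). Edges now: 3
Op 4: add_edge(G, B). Edges now: 4
Op 5: add_edge(F, B). Edges now: 5
Op 6: add_edge(C, F). Edges now: 6
Op 7: add_edge(D, E). Edges now: 7
Compute levels (Kahn BFS):
  sources (in-degree 0): A, D, G
  process A: level=0
    A->E: in-degree(E)=1, level(E)>=1
  process D: level=0
    D->C: in-degree(C)=0, level(C)=1, enqueue
    D->E: in-degree(E)=0, level(E)=1, enqueue
  process G: level=0
    G->B: in-degree(B)=2, level(B)>=1
  process C: level=1
    C->B: in-degree(B)=1, level(B)>=2
    C->F: in-degree(F)=0, level(F)=2, enqueue
  process E: level=1
  process F: level=2
    F->B: in-degree(B)=0, level(B)=3, enqueue
  process B: level=3
All levels: A:0, B:3, C:1, D:0, E:1, F:2, G:0
max level = 3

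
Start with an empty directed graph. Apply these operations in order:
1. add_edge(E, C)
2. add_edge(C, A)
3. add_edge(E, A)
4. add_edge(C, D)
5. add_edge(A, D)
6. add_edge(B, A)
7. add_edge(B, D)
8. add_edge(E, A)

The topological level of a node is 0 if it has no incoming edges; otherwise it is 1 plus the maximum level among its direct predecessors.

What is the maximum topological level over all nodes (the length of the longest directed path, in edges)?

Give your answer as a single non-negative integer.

Op 1: add_edge(E, C). Edges now: 1
Op 2: add_edge(C, A). Edges now: 2
Op 3: add_edge(E, A). Edges now: 3
Op 4: add_edge(C, D). Edges now: 4
Op 5: add_edge(A, D). Edges now: 5
Op 6: add_edge(B, A). Edges now: 6
Op 7: add_edge(B, D). Edges now: 7
Op 8: add_edge(E, A) (duplicate, no change). Edges now: 7
Compute levels (Kahn BFS):
  sources (in-degree 0): B, E
  process B: level=0
    B->A: in-degree(A)=2, level(A)>=1
    B->D: in-degree(D)=2, level(D)>=1
  process E: level=0
    E->A: in-degree(A)=1, level(A)>=1
    E->C: in-degree(C)=0, level(C)=1, enqueue
  process C: level=1
    C->A: in-degree(A)=0, level(A)=2, enqueue
    C->D: in-degree(D)=1, level(D)>=2
  process A: level=2
    A->D: in-degree(D)=0, level(D)=3, enqueue
  process D: level=3
All levels: A:2, B:0, C:1, D:3, E:0
max level = 3

Answer: 3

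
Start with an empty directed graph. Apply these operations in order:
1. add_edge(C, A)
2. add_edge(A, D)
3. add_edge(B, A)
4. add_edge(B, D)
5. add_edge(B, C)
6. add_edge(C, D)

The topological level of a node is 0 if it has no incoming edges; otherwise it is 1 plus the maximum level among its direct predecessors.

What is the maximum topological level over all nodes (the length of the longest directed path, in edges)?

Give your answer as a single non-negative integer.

Answer: 3

Derivation:
Op 1: add_edge(C, A). Edges now: 1
Op 2: add_edge(A, D). Edges now: 2
Op 3: add_edge(B, A). Edges now: 3
Op 4: add_edge(B, D). Edges now: 4
Op 5: add_edge(B, C). Edges now: 5
Op 6: add_edge(C, D). Edges now: 6
Compute levels (Kahn BFS):
  sources (in-degree 0): B
  process B: level=0
    B->A: in-degree(A)=1, level(A)>=1
    B->C: in-degree(C)=0, level(C)=1, enqueue
    B->D: in-degree(D)=2, level(D)>=1
  process C: level=1
    C->A: in-degree(A)=0, level(A)=2, enqueue
    C->D: in-degree(D)=1, level(D)>=2
  process A: level=2
    A->D: in-degree(D)=0, level(D)=3, enqueue
  process D: level=3
All levels: A:2, B:0, C:1, D:3
max level = 3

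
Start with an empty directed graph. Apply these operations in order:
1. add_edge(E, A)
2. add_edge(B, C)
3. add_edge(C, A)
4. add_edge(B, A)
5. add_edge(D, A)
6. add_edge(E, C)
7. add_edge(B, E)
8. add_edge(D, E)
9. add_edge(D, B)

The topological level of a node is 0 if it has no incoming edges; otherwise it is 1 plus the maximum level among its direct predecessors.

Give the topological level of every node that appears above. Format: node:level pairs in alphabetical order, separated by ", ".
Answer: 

Answer: A:4, B:1, C:3, D:0, E:2

Derivation:
Op 1: add_edge(E, A). Edges now: 1
Op 2: add_edge(B, C). Edges now: 2
Op 3: add_edge(C, A). Edges now: 3
Op 4: add_edge(B, A). Edges now: 4
Op 5: add_edge(D, A). Edges now: 5
Op 6: add_edge(E, C). Edges now: 6
Op 7: add_edge(B, E). Edges now: 7
Op 8: add_edge(D, E). Edges now: 8
Op 9: add_edge(D, B). Edges now: 9
Compute levels (Kahn BFS):
  sources (in-degree 0): D
  process D: level=0
    D->A: in-degree(A)=3, level(A)>=1
    D->B: in-degree(B)=0, level(B)=1, enqueue
    D->E: in-degree(E)=1, level(E)>=1
  process B: level=1
    B->A: in-degree(A)=2, level(A)>=2
    B->C: in-degree(C)=1, level(C)>=2
    B->E: in-degree(E)=0, level(E)=2, enqueue
  process E: level=2
    E->A: in-degree(A)=1, level(A)>=3
    E->C: in-degree(C)=0, level(C)=3, enqueue
  process C: level=3
    C->A: in-degree(A)=0, level(A)=4, enqueue
  process A: level=4
All levels: A:4, B:1, C:3, D:0, E:2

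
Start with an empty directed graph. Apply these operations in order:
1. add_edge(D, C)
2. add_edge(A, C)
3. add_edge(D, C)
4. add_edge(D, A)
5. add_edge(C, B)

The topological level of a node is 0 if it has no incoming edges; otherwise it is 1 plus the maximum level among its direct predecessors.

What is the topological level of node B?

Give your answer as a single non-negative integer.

Op 1: add_edge(D, C). Edges now: 1
Op 2: add_edge(A, C). Edges now: 2
Op 3: add_edge(D, C) (duplicate, no change). Edges now: 2
Op 4: add_edge(D, A). Edges now: 3
Op 5: add_edge(C, B). Edges now: 4
Compute levels (Kahn BFS):
  sources (in-degree 0): D
  process D: level=0
    D->A: in-degree(A)=0, level(A)=1, enqueue
    D->C: in-degree(C)=1, level(C)>=1
  process A: level=1
    A->C: in-degree(C)=0, level(C)=2, enqueue
  process C: level=2
    C->B: in-degree(B)=0, level(B)=3, enqueue
  process B: level=3
All levels: A:1, B:3, C:2, D:0
level(B) = 3

Answer: 3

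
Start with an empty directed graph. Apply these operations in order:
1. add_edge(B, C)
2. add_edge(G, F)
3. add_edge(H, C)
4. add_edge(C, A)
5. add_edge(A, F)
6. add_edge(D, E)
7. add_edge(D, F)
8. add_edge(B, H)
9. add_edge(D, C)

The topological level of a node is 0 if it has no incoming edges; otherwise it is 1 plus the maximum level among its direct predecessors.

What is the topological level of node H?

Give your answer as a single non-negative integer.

Op 1: add_edge(B, C). Edges now: 1
Op 2: add_edge(G, F). Edges now: 2
Op 3: add_edge(H, C). Edges now: 3
Op 4: add_edge(C, A). Edges now: 4
Op 5: add_edge(A, F). Edges now: 5
Op 6: add_edge(D, E). Edges now: 6
Op 7: add_edge(D, F). Edges now: 7
Op 8: add_edge(B, H). Edges now: 8
Op 9: add_edge(D, C). Edges now: 9
Compute levels (Kahn BFS):
  sources (in-degree 0): B, D, G
  process B: level=0
    B->C: in-degree(C)=2, level(C)>=1
    B->H: in-degree(H)=0, level(H)=1, enqueue
  process D: level=0
    D->C: in-degree(C)=1, level(C)>=1
    D->E: in-degree(E)=0, level(E)=1, enqueue
    D->F: in-degree(F)=2, level(F)>=1
  process G: level=0
    G->F: in-degree(F)=1, level(F)>=1
  process H: level=1
    H->C: in-degree(C)=0, level(C)=2, enqueue
  process E: level=1
  process C: level=2
    C->A: in-degree(A)=0, level(A)=3, enqueue
  process A: level=3
    A->F: in-degree(F)=0, level(F)=4, enqueue
  process F: level=4
All levels: A:3, B:0, C:2, D:0, E:1, F:4, G:0, H:1
level(H) = 1

Answer: 1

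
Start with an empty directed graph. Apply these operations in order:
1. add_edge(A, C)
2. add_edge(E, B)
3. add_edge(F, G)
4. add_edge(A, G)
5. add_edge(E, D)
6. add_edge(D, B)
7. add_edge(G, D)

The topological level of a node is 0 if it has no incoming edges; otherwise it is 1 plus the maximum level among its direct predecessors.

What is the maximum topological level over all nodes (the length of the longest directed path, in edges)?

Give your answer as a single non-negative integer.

Answer: 3

Derivation:
Op 1: add_edge(A, C). Edges now: 1
Op 2: add_edge(E, B). Edges now: 2
Op 3: add_edge(F, G). Edges now: 3
Op 4: add_edge(A, G). Edges now: 4
Op 5: add_edge(E, D). Edges now: 5
Op 6: add_edge(D, B). Edges now: 6
Op 7: add_edge(G, D). Edges now: 7
Compute levels (Kahn BFS):
  sources (in-degree 0): A, E, F
  process A: level=0
    A->C: in-degree(C)=0, level(C)=1, enqueue
    A->G: in-degree(G)=1, level(G)>=1
  process E: level=0
    E->B: in-degree(B)=1, level(B)>=1
    E->D: in-degree(D)=1, level(D)>=1
  process F: level=0
    F->G: in-degree(G)=0, level(G)=1, enqueue
  process C: level=1
  process G: level=1
    G->D: in-degree(D)=0, level(D)=2, enqueue
  process D: level=2
    D->B: in-degree(B)=0, level(B)=3, enqueue
  process B: level=3
All levels: A:0, B:3, C:1, D:2, E:0, F:0, G:1
max level = 3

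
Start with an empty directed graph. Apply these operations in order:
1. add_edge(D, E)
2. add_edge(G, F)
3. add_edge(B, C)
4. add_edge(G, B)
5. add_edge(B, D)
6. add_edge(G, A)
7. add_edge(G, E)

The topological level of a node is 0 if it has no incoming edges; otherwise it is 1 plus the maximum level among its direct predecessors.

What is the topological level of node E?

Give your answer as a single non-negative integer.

Op 1: add_edge(D, E). Edges now: 1
Op 2: add_edge(G, F). Edges now: 2
Op 3: add_edge(B, C). Edges now: 3
Op 4: add_edge(G, B). Edges now: 4
Op 5: add_edge(B, D). Edges now: 5
Op 6: add_edge(G, A). Edges now: 6
Op 7: add_edge(G, E). Edges now: 7
Compute levels (Kahn BFS):
  sources (in-degree 0): G
  process G: level=0
    G->A: in-degree(A)=0, level(A)=1, enqueue
    G->B: in-degree(B)=0, level(B)=1, enqueue
    G->E: in-degree(E)=1, level(E)>=1
    G->F: in-degree(F)=0, level(F)=1, enqueue
  process A: level=1
  process B: level=1
    B->C: in-degree(C)=0, level(C)=2, enqueue
    B->D: in-degree(D)=0, level(D)=2, enqueue
  process F: level=1
  process C: level=2
  process D: level=2
    D->E: in-degree(E)=0, level(E)=3, enqueue
  process E: level=3
All levels: A:1, B:1, C:2, D:2, E:3, F:1, G:0
level(E) = 3

Answer: 3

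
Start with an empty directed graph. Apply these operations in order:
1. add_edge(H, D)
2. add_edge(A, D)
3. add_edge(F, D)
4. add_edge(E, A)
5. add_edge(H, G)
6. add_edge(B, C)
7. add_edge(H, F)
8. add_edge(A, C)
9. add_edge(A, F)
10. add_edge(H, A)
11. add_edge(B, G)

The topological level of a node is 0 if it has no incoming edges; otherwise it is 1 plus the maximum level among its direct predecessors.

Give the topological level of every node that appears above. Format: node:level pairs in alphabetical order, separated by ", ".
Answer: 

Answer: A:1, B:0, C:2, D:3, E:0, F:2, G:1, H:0

Derivation:
Op 1: add_edge(H, D). Edges now: 1
Op 2: add_edge(A, D). Edges now: 2
Op 3: add_edge(F, D). Edges now: 3
Op 4: add_edge(E, A). Edges now: 4
Op 5: add_edge(H, G). Edges now: 5
Op 6: add_edge(B, C). Edges now: 6
Op 7: add_edge(H, F). Edges now: 7
Op 8: add_edge(A, C). Edges now: 8
Op 9: add_edge(A, F). Edges now: 9
Op 10: add_edge(H, A). Edges now: 10
Op 11: add_edge(B, G). Edges now: 11
Compute levels (Kahn BFS):
  sources (in-degree 0): B, E, H
  process B: level=0
    B->C: in-degree(C)=1, level(C)>=1
    B->G: in-degree(G)=1, level(G)>=1
  process E: level=0
    E->A: in-degree(A)=1, level(A)>=1
  process H: level=0
    H->A: in-degree(A)=0, level(A)=1, enqueue
    H->D: in-degree(D)=2, level(D)>=1
    H->F: in-degree(F)=1, level(F)>=1
    H->G: in-degree(G)=0, level(G)=1, enqueue
  process A: level=1
    A->C: in-degree(C)=0, level(C)=2, enqueue
    A->D: in-degree(D)=1, level(D)>=2
    A->F: in-degree(F)=0, level(F)=2, enqueue
  process G: level=1
  process C: level=2
  process F: level=2
    F->D: in-degree(D)=0, level(D)=3, enqueue
  process D: level=3
All levels: A:1, B:0, C:2, D:3, E:0, F:2, G:1, H:0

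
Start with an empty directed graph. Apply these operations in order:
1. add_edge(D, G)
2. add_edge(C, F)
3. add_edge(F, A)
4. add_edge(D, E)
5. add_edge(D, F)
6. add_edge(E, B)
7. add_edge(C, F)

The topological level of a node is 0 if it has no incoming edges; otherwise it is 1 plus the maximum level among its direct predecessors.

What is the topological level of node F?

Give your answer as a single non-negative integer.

Op 1: add_edge(D, G). Edges now: 1
Op 2: add_edge(C, F). Edges now: 2
Op 3: add_edge(F, A). Edges now: 3
Op 4: add_edge(D, E). Edges now: 4
Op 5: add_edge(D, F). Edges now: 5
Op 6: add_edge(E, B). Edges now: 6
Op 7: add_edge(C, F) (duplicate, no change). Edges now: 6
Compute levels (Kahn BFS):
  sources (in-degree 0): C, D
  process C: level=0
    C->F: in-degree(F)=1, level(F)>=1
  process D: level=0
    D->E: in-degree(E)=0, level(E)=1, enqueue
    D->F: in-degree(F)=0, level(F)=1, enqueue
    D->G: in-degree(G)=0, level(G)=1, enqueue
  process E: level=1
    E->B: in-degree(B)=0, level(B)=2, enqueue
  process F: level=1
    F->A: in-degree(A)=0, level(A)=2, enqueue
  process G: level=1
  process B: level=2
  process A: level=2
All levels: A:2, B:2, C:0, D:0, E:1, F:1, G:1
level(F) = 1

Answer: 1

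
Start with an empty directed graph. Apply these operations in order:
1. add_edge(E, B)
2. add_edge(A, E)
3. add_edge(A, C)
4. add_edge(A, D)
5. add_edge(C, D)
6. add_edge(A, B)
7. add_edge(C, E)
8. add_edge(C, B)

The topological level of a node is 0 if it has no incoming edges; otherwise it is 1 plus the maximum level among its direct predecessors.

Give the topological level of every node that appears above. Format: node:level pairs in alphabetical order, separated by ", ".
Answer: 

Op 1: add_edge(E, B). Edges now: 1
Op 2: add_edge(A, E). Edges now: 2
Op 3: add_edge(A, C). Edges now: 3
Op 4: add_edge(A, D). Edges now: 4
Op 5: add_edge(C, D). Edges now: 5
Op 6: add_edge(A, B). Edges now: 6
Op 7: add_edge(C, E). Edges now: 7
Op 8: add_edge(C, B). Edges now: 8
Compute levels (Kahn BFS):
  sources (in-degree 0): A
  process A: level=0
    A->B: in-degree(B)=2, level(B)>=1
    A->C: in-degree(C)=0, level(C)=1, enqueue
    A->D: in-degree(D)=1, level(D)>=1
    A->E: in-degree(E)=1, level(E)>=1
  process C: level=1
    C->B: in-degree(B)=1, level(B)>=2
    C->D: in-degree(D)=0, level(D)=2, enqueue
    C->E: in-degree(E)=0, level(E)=2, enqueue
  process D: level=2
  process E: level=2
    E->B: in-degree(B)=0, level(B)=3, enqueue
  process B: level=3
All levels: A:0, B:3, C:1, D:2, E:2

Answer: A:0, B:3, C:1, D:2, E:2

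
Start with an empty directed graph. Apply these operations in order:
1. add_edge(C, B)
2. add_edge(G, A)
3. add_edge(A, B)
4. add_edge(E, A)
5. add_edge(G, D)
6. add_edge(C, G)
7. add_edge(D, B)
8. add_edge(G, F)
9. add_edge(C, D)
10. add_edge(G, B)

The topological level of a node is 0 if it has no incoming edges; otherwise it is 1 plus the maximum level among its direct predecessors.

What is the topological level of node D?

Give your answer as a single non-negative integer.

Answer: 2

Derivation:
Op 1: add_edge(C, B). Edges now: 1
Op 2: add_edge(G, A). Edges now: 2
Op 3: add_edge(A, B). Edges now: 3
Op 4: add_edge(E, A). Edges now: 4
Op 5: add_edge(G, D). Edges now: 5
Op 6: add_edge(C, G). Edges now: 6
Op 7: add_edge(D, B). Edges now: 7
Op 8: add_edge(G, F). Edges now: 8
Op 9: add_edge(C, D). Edges now: 9
Op 10: add_edge(G, B). Edges now: 10
Compute levels (Kahn BFS):
  sources (in-degree 0): C, E
  process C: level=0
    C->B: in-degree(B)=3, level(B)>=1
    C->D: in-degree(D)=1, level(D)>=1
    C->G: in-degree(G)=0, level(G)=1, enqueue
  process E: level=0
    E->A: in-degree(A)=1, level(A)>=1
  process G: level=1
    G->A: in-degree(A)=0, level(A)=2, enqueue
    G->B: in-degree(B)=2, level(B)>=2
    G->D: in-degree(D)=0, level(D)=2, enqueue
    G->F: in-degree(F)=0, level(F)=2, enqueue
  process A: level=2
    A->B: in-degree(B)=1, level(B)>=3
  process D: level=2
    D->B: in-degree(B)=0, level(B)=3, enqueue
  process F: level=2
  process B: level=3
All levels: A:2, B:3, C:0, D:2, E:0, F:2, G:1
level(D) = 2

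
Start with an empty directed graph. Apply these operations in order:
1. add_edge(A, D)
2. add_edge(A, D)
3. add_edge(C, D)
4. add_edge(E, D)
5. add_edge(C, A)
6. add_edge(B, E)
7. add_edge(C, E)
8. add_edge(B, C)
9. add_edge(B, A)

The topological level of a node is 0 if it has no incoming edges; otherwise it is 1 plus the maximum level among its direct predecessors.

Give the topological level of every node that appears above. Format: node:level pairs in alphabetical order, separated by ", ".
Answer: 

Answer: A:2, B:0, C:1, D:3, E:2

Derivation:
Op 1: add_edge(A, D). Edges now: 1
Op 2: add_edge(A, D) (duplicate, no change). Edges now: 1
Op 3: add_edge(C, D). Edges now: 2
Op 4: add_edge(E, D). Edges now: 3
Op 5: add_edge(C, A). Edges now: 4
Op 6: add_edge(B, E). Edges now: 5
Op 7: add_edge(C, E). Edges now: 6
Op 8: add_edge(B, C). Edges now: 7
Op 9: add_edge(B, A). Edges now: 8
Compute levels (Kahn BFS):
  sources (in-degree 0): B
  process B: level=0
    B->A: in-degree(A)=1, level(A)>=1
    B->C: in-degree(C)=0, level(C)=1, enqueue
    B->E: in-degree(E)=1, level(E)>=1
  process C: level=1
    C->A: in-degree(A)=0, level(A)=2, enqueue
    C->D: in-degree(D)=2, level(D)>=2
    C->E: in-degree(E)=0, level(E)=2, enqueue
  process A: level=2
    A->D: in-degree(D)=1, level(D)>=3
  process E: level=2
    E->D: in-degree(D)=0, level(D)=3, enqueue
  process D: level=3
All levels: A:2, B:0, C:1, D:3, E:2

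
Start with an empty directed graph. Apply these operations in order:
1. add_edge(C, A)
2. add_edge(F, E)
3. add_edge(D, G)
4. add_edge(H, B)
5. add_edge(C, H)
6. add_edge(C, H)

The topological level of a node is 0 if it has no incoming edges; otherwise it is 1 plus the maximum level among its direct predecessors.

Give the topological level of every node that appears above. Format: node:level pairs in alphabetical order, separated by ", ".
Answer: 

Answer: A:1, B:2, C:0, D:0, E:1, F:0, G:1, H:1

Derivation:
Op 1: add_edge(C, A). Edges now: 1
Op 2: add_edge(F, E). Edges now: 2
Op 3: add_edge(D, G). Edges now: 3
Op 4: add_edge(H, B). Edges now: 4
Op 5: add_edge(C, H). Edges now: 5
Op 6: add_edge(C, H) (duplicate, no change). Edges now: 5
Compute levels (Kahn BFS):
  sources (in-degree 0): C, D, F
  process C: level=0
    C->A: in-degree(A)=0, level(A)=1, enqueue
    C->H: in-degree(H)=0, level(H)=1, enqueue
  process D: level=0
    D->G: in-degree(G)=0, level(G)=1, enqueue
  process F: level=0
    F->E: in-degree(E)=0, level(E)=1, enqueue
  process A: level=1
  process H: level=1
    H->B: in-degree(B)=0, level(B)=2, enqueue
  process G: level=1
  process E: level=1
  process B: level=2
All levels: A:1, B:2, C:0, D:0, E:1, F:0, G:1, H:1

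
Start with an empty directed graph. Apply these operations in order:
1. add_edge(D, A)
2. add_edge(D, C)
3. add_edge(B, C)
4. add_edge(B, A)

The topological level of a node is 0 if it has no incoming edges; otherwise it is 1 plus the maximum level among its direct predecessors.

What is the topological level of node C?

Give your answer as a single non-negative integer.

Op 1: add_edge(D, A). Edges now: 1
Op 2: add_edge(D, C). Edges now: 2
Op 3: add_edge(B, C). Edges now: 3
Op 4: add_edge(B, A). Edges now: 4
Compute levels (Kahn BFS):
  sources (in-degree 0): B, D
  process B: level=0
    B->A: in-degree(A)=1, level(A)>=1
    B->C: in-degree(C)=1, level(C)>=1
  process D: level=0
    D->A: in-degree(A)=0, level(A)=1, enqueue
    D->C: in-degree(C)=0, level(C)=1, enqueue
  process A: level=1
  process C: level=1
All levels: A:1, B:0, C:1, D:0
level(C) = 1

Answer: 1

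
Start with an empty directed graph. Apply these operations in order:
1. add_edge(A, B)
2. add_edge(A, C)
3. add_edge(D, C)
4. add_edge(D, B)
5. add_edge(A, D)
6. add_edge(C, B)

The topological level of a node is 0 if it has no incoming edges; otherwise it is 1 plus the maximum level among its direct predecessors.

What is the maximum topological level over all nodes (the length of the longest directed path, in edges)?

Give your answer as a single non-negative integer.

Op 1: add_edge(A, B). Edges now: 1
Op 2: add_edge(A, C). Edges now: 2
Op 3: add_edge(D, C). Edges now: 3
Op 4: add_edge(D, B). Edges now: 4
Op 5: add_edge(A, D). Edges now: 5
Op 6: add_edge(C, B). Edges now: 6
Compute levels (Kahn BFS):
  sources (in-degree 0): A
  process A: level=0
    A->B: in-degree(B)=2, level(B)>=1
    A->C: in-degree(C)=1, level(C)>=1
    A->D: in-degree(D)=0, level(D)=1, enqueue
  process D: level=1
    D->B: in-degree(B)=1, level(B)>=2
    D->C: in-degree(C)=0, level(C)=2, enqueue
  process C: level=2
    C->B: in-degree(B)=0, level(B)=3, enqueue
  process B: level=3
All levels: A:0, B:3, C:2, D:1
max level = 3

Answer: 3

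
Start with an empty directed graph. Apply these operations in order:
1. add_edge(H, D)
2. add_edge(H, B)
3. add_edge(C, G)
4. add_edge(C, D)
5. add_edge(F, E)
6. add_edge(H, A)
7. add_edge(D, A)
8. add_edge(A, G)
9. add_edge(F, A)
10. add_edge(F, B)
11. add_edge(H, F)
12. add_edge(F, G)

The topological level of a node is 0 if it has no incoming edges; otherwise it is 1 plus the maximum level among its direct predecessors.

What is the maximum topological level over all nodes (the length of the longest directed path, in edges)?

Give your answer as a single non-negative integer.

Op 1: add_edge(H, D). Edges now: 1
Op 2: add_edge(H, B). Edges now: 2
Op 3: add_edge(C, G). Edges now: 3
Op 4: add_edge(C, D). Edges now: 4
Op 5: add_edge(F, E). Edges now: 5
Op 6: add_edge(H, A). Edges now: 6
Op 7: add_edge(D, A). Edges now: 7
Op 8: add_edge(A, G). Edges now: 8
Op 9: add_edge(F, A). Edges now: 9
Op 10: add_edge(F, B). Edges now: 10
Op 11: add_edge(H, F). Edges now: 11
Op 12: add_edge(F, G). Edges now: 12
Compute levels (Kahn BFS):
  sources (in-degree 0): C, H
  process C: level=0
    C->D: in-degree(D)=1, level(D)>=1
    C->G: in-degree(G)=2, level(G)>=1
  process H: level=0
    H->A: in-degree(A)=2, level(A)>=1
    H->B: in-degree(B)=1, level(B)>=1
    H->D: in-degree(D)=0, level(D)=1, enqueue
    H->F: in-degree(F)=0, level(F)=1, enqueue
  process D: level=1
    D->A: in-degree(A)=1, level(A)>=2
  process F: level=1
    F->A: in-degree(A)=0, level(A)=2, enqueue
    F->B: in-degree(B)=0, level(B)=2, enqueue
    F->E: in-degree(E)=0, level(E)=2, enqueue
    F->G: in-degree(G)=1, level(G)>=2
  process A: level=2
    A->G: in-degree(G)=0, level(G)=3, enqueue
  process B: level=2
  process E: level=2
  process G: level=3
All levels: A:2, B:2, C:0, D:1, E:2, F:1, G:3, H:0
max level = 3

Answer: 3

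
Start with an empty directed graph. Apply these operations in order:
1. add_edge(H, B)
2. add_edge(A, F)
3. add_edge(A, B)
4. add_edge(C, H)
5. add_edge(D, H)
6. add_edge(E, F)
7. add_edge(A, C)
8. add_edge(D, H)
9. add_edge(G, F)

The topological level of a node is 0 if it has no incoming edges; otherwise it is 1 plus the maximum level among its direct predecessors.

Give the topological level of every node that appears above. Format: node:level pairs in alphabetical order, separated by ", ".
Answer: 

Answer: A:0, B:3, C:1, D:0, E:0, F:1, G:0, H:2

Derivation:
Op 1: add_edge(H, B). Edges now: 1
Op 2: add_edge(A, F). Edges now: 2
Op 3: add_edge(A, B). Edges now: 3
Op 4: add_edge(C, H). Edges now: 4
Op 5: add_edge(D, H). Edges now: 5
Op 6: add_edge(E, F). Edges now: 6
Op 7: add_edge(A, C). Edges now: 7
Op 8: add_edge(D, H) (duplicate, no change). Edges now: 7
Op 9: add_edge(G, F). Edges now: 8
Compute levels (Kahn BFS):
  sources (in-degree 0): A, D, E, G
  process A: level=0
    A->B: in-degree(B)=1, level(B)>=1
    A->C: in-degree(C)=0, level(C)=1, enqueue
    A->F: in-degree(F)=2, level(F)>=1
  process D: level=0
    D->H: in-degree(H)=1, level(H)>=1
  process E: level=0
    E->F: in-degree(F)=1, level(F)>=1
  process G: level=0
    G->F: in-degree(F)=0, level(F)=1, enqueue
  process C: level=1
    C->H: in-degree(H)=0, level(H)=2, enqueue
  process F: level=1
  process H: level=2
    H->B: in-degree(B)=0, level(B)=3, enqueue
  process B: level=3
All levels: A:0, B:3, C:1, D:0, E:0, F:1, G:0, H:2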